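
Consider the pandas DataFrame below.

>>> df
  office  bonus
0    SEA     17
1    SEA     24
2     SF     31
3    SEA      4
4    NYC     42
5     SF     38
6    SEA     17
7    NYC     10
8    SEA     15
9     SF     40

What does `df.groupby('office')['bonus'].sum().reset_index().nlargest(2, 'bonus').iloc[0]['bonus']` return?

group by office, sum of bonus:
office
NYC     52
SEA     77
SF     109
Name: bonus, dtype: int64
reset_index():
  office  bonus
0    NYC     52
1    SEA     77
2     SF    109
take 2 rows with largest bonus:
  office  bonus
2     SF    109
1    SEA     77
So iloc[0]['bonus'] = 109.

109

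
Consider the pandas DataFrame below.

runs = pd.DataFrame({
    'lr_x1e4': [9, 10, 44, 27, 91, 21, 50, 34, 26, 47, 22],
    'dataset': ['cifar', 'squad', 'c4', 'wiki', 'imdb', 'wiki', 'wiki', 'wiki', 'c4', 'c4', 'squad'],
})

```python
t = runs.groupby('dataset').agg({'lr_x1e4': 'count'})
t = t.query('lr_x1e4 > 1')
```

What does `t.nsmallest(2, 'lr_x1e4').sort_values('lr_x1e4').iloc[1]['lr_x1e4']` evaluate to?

3

group by dataset, count of lr_x1e4:
         lr_x1e4
dataset         
c4             3
cifar          1
imdb           1
squad          2
wiki           4
filter rows where lr_x1e4 > 1:
         lr_x1e4
dataset         
c4             3
squad          2
wiki           4
take 2 rows with smallest lr_x1e4:
         lr_x1e4
dataset         
squad          2
c4             3
sort by lr_x1e4:
         lr_x1e4
dataset         
squad          2
c4             3
Hence 3.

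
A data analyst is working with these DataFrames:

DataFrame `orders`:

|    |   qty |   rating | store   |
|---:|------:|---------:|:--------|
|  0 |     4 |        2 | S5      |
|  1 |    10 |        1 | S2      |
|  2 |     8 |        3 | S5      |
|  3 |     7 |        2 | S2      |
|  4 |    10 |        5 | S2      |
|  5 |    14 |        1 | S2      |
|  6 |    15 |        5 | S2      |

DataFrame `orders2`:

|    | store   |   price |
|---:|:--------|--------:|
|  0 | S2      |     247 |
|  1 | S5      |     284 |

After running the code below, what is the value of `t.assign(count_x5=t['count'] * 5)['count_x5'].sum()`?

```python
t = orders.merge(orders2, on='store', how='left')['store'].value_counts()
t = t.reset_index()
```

merge on 'store' (how='left') → 7 rows:
   qty  rating store  price
0    4       2    S5    284
1   10       1    S2    247
2    8       3    S5    284
3    7       2    S2    247
4   10       5    S2    247
5   14       1    S2    247
6   15       5    S2    247
value_counts of store:
store
S2    5
S5    2
Name: count, dtype: int64
reset_index():
  store  count
0    S2      5
1    S5      2
add column count_x5 = t['count'] * 5:
  store  count  count_x5
0    S2      5        25
1    S5      2        10

35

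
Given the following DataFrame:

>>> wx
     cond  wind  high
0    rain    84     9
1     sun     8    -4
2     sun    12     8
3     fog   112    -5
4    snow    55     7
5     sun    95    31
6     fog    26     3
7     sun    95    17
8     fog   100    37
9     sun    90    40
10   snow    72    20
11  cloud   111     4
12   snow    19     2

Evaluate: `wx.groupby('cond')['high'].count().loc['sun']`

5

group by cond, count of high:
cond
cloud    1
fog      3
rain     1
snow     3
sun      5
Name: high, dtype: int64
So loc['sun'] = 5.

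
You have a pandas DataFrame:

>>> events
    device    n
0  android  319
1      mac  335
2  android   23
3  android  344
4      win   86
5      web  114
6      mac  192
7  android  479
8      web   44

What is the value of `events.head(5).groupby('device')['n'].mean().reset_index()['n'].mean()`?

take first 5 rows:
    device    n
0  android  319
1      mac  335
2  android   23
3  android  344
4      win   86
group by device, mean of n:
device
android    228.666667
mac        335.000000
win         86.000000
Name: n, dtype: float64
reset_index():
    device           n
0  android  228.666667
1      mac  335.000000
2      win   86.000000

216.555555556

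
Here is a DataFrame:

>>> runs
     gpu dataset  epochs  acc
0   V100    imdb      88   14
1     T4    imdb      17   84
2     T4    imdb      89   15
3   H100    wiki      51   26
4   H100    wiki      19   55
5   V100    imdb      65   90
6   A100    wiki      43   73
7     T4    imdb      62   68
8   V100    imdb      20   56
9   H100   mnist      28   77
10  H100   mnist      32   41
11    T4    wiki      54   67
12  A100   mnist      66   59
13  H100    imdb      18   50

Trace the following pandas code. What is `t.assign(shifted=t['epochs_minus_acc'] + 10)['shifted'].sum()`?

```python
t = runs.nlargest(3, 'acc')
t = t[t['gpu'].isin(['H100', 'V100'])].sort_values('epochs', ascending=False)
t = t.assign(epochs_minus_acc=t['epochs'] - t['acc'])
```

take 3 rows with largest acc:
    gpu dataset  epochs  acc
5  V100    imdb      65   90
1    T4    imdb      17   84
9  H100   mnist      28   77
filter rows where gpu in ['H100', 'V100']:
    gpu dataset  epochs  acc
5  V100    imdb      65   90
9  H100   mnist      28   77
sort by epochs descending:
    gpu dataset  epochs  acc
5  V100    imdb      65   90
9  H100   mnist      28   77
add column epochs_minus_acc = t['epochs'] - t['acc']:
    gpu dataset  epochs  acc  epochs_minus_acc
5  V100    imdb      65   90               -25
9  H100   mnist      28   77               -49
add column shifted = t['epochs_minus_acc'] + 10:
    gpu dataset  epochs  acc  epochs_minus_acc  shifted
5  V100    imdb      65   90               -25      -15
9  H100   mnist      28   77               -49      -39
Reading off the sum of column 'shifted', we get -54.

-54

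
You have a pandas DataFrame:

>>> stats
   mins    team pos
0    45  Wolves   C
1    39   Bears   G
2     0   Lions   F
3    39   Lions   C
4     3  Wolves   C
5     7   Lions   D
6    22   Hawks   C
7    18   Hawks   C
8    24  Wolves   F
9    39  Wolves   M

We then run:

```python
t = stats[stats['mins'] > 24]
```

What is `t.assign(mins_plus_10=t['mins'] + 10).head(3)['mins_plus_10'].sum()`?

filter rows where mins > 24:
   mins    team pos
0    45  Wolves   C
1    39   Bears   G
3    39   Lions   C
9    39  Wolves   M
add column mins_plus_10 = t['mins'] + 10:
   mins    team pos  mins_plus_10
0    45  Wolves   C            55
1    39   Bears   G            49
3    39   Lions   C            49
9    39  Wolves   M            49
take first 3 rows:
   mins    team pos  mins_plus_10
0    45  Wolves   C            55
1    39   Bears   G            49
3    39   Lions   C            49

153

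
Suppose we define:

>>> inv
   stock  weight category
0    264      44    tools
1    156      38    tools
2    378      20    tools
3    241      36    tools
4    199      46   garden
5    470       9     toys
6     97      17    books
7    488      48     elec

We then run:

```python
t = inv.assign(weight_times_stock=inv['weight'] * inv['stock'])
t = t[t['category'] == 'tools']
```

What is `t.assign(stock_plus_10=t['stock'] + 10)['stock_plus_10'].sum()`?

1079

add column weight_times_stock = inv['weight'] * inv['stock']:
   stock  weight category  weight_times_stock
0    264      44    tools               11616
1    156      38    tools                5928
2    378      20    tools                7560
3    241      36    tools                8676
4    199      46   garden                9154
5    470       9     toys                4230
6     97      17    books                1649
7    488      48     elec               23424
filter rows where category == 'tools':
   stock  weight category  weight_times_stock
0    264      44    tools               11616
1    156      38    tools                5928
2    378      20    tools                7560
3    241      36    tools                8676
add column stock_plus_10 = t['stock'] + 10:
   stock  weight category  weight_times_stock  stock_plus_10
0    264      44    tools               11616            274
1    156      38    tools                5928            166
2    378      20    tools                7560            388
3    241      36    tools                8676            251
Taking the sum of column 'stock_plus_10' gives 1079.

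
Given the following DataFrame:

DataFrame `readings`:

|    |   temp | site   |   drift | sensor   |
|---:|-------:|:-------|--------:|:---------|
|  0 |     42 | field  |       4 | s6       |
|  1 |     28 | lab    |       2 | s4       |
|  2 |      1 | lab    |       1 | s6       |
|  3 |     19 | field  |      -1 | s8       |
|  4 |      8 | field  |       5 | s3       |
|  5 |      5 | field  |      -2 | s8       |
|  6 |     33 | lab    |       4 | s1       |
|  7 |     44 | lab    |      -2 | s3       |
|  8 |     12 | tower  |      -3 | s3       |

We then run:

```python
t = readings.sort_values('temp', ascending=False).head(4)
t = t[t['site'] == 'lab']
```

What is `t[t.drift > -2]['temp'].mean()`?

30.5

sort by temp descending:
   temp   site  drift sensor
7    44    lab     -2     s3
0    42  field      4     s6
6    33    lab      4     s1
1    28    lab      2     s4
3    19  field     -1     s8
8    12  tower     -3     s3
4     8  field      5     s3
5     5  field     -2     s8
2     1    lab      1     s6
take first 4 rows:
   temp   site  drift sensor
7    44    lab     -2     s3
0    42  field      4     s6
6    33    lab      4     s1
1    28    lab      2     s4
filter rows where site == 'lab':
   temp site  drift sensor
7    44  lab     -2     s3
6    33  lab      4     s1
1    28  lab      2     s4
filter rows where drift > -2:
   temp site  drift sensor
6    33  lab      4     s1
1    28  lab      2     s4
mean of column 'temp' → 30.5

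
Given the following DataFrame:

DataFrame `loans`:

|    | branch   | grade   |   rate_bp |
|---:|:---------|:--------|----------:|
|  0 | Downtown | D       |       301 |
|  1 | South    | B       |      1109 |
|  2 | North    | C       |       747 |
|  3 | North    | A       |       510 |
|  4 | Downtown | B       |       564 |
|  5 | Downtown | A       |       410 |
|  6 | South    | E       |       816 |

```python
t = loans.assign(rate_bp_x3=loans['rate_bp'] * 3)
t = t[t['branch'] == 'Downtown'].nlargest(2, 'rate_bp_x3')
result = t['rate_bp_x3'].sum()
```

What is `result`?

2922

add column rate_bp_x3 = loans['rate_bp'] * 3:
     branch grade  rate_bp  rate_bp_x3
0  Downtown     D      301         903
1     South     B     1109        3327
2     North     C      747        2241
3     North     A      510        1530
4  Downtown     B      564        1692
5  Downtown     A      410        1230
6     South     E      816        2448
filter rows where branch == 'Downtown':
     branch grade  rate_bp  rate_bp_x3
0  Downtown     D      301         903
4  Downtown     B      564        1692
5  Downtown     A      410        1230
take 2 rows with largest rate_bp_x3:
     branch grade  rate_bp  rate_bp_x3
4  Downtown     B      564        1692
5  Downtown     A      410        1230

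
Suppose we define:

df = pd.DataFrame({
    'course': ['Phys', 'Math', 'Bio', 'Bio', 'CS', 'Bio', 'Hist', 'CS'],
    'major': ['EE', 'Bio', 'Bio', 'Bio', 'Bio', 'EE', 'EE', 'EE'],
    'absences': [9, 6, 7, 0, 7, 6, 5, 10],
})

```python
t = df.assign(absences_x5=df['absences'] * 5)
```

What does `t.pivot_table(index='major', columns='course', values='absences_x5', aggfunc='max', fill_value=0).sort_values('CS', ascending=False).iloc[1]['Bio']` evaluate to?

add column absences_x5 = df['absences'] * 5:
  course major  absences  absences_x5
0   Phys    EE         9           45
1   Math   Bio         6           30
2    Bio   Bio         7           35
3    Bio   Bio         0            0
4     CS   Bio         7           35
5    Bio    EE         6           30
6   Hist    EE         5           25
7     CS    EE        10           50
pivot: rows=major, cols=course, max(absences_x5):
course  Bio  CS  Hist  Math  Phys
major                            
Bio      35  35     0    30     0
EE       30  50    25     0    45
sort by CS descending:
course  Bio  CS  Hist  Math  Phys
major                            
EE       30  50    25     0    45
Bio      35  35     0    30     0

35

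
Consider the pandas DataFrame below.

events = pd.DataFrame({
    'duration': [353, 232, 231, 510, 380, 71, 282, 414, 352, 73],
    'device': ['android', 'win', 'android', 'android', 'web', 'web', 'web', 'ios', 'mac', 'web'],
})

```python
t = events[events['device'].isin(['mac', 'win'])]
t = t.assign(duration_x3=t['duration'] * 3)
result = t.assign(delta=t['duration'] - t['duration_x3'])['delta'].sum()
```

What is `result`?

filter rows where device in ['mac', 'win']:
   duration device
1       232    win
8       352    mac
add column duration_x3 = t['duration'] * 3:
   duration device  duration_x3
1       232    win          696
8       352    mac         1056
add column delta = t['duration'] - t['duration_x3']:
   duration device  duration_x3  delta
1       232    win          696   -464
8       352    mac         1056   -704

-1168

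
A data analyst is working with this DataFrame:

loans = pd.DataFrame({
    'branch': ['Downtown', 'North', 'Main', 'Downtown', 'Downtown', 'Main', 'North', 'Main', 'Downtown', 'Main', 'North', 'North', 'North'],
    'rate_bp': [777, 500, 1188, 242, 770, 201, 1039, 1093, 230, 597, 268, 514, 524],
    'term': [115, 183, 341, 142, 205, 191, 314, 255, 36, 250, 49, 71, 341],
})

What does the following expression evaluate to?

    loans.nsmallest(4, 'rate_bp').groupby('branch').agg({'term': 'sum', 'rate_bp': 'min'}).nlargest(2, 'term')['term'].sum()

take 4 rows with smallest rate_bp:
      branch  rate_bp  term
5       Main      201   191
8   Downtown      230    36
3   Downtown      242   142
10     North      268    49
group by branch: sum(term), min(rate_bp):
          term  rate_bp
branch                 
Downtown   178      230
Main       191      201
North       49      268
take 2 rows with largest term:
          term  rate_bp
branch                 
Main       191      201
Downtown   178      230
sum of column 'term' → 369

369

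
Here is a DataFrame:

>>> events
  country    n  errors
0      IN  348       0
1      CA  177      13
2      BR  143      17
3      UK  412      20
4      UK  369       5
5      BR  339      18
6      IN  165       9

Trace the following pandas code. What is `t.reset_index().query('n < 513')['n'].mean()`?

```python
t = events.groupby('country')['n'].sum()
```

329.5

group by country, sum of n:
country
BR    482
CA    177
IN    513
UK    781
Name: n, dtype: int64
reset_index():
  country    n
0      BR  482
1      CA  177
2      IN  513
3      UK  781
filter rows where n < 513:
  country    n
0      BR  482
1      CA  177
Then the mean of column 'n': 329.5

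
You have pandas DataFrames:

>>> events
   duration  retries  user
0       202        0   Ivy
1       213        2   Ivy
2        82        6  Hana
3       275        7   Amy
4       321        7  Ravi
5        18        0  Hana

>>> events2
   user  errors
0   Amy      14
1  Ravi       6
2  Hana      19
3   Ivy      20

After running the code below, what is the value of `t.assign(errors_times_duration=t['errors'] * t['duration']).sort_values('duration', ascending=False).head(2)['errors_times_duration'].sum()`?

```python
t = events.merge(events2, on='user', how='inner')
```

5776

merge on 'user' (how='inner') → 6 rows:
   duration  retries  user  errors
0       202        0   Ivy      20
1       213        2   Ivy      20
2        82        6  Hana      19
3       275        7   Amy      14
4       321        7  Ravi       6
5        18        0  Hana      19
add column errors_times_duration = t['errors'] * t['duration']:
   duration  retries  user  errors  errors_times_duration
0       202        0   Ivy      20                   4040
1       213        2   Ivy      20                   4260
2        82        6  Hana      19                   1558
3       275        7   Amy      14                   3850
4       321        7  Ravi       6                   1926
5        18        0  Hana      19                    342
sort by duration descending:
   duration  retries  user  errors  errors_times_duration
4       321        7  Ravi       6                   1926
3       275        7   Amy      14                   3850
1       213        2   Ivy      20                   4260
0       202        0   Ivy      20                   4040
2        82        6  Hana      19                   1558
5        18        0  Hana      19                    342
take first 2 rows:
   duration  retries  user  errors  errors_times_duration
4       321        7  Ravi       6                   1926
3       275        7   Amy      14                   3850
Reading off the sum of column 'errors_times_duration', we get 5776.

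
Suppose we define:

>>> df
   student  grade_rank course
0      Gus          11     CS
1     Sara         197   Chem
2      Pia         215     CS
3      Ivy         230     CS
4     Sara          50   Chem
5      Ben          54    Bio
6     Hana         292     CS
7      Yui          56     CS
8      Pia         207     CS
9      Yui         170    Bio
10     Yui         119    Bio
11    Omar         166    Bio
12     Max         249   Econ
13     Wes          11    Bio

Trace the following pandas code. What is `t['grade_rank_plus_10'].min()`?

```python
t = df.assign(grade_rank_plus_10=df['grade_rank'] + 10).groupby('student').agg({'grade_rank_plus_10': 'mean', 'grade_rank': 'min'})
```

add column grade_rank_plus_10 = df['grade_rank'] + 10:
   student  grade_rank course  grade_rank_plus_10
0      Gus          11     CS                  21
1     Sara         197   Chem                 207
2      Pia         215     CS                 225
3      Ivy         230     CS                 240
4     Sara          50   Chem                  60
5      Ben          54    Bio                  64
6     Hana         292     CS                 302
7      Yui          56     CS                  66
8      Pia         207     CS                 217
9      Yui         170    Bio                 180
10     Yui         119    Bio                 129
11    Omar         166    Bio                 176
12     Max         249   Econ                 259
13     Wes          11    Bio                  21
group by student: mean(grade_rank_plus_10), min(grade_rank):
         grade_rank_plus_10  grade_rank
student                                
Ben                    64.0          54
Gus                    21.0          11
Hana                  302.0         292
Ivy                   240.0         230
Max                   259.0         249
Omar                  176.0         166
Pia                   221.0         207
Sara                  133.5          50
Wes                    21.0          11
Yui                   125.0          56
Taking the min of column 'grade_rank_plus_10' gives 21.0.

21.0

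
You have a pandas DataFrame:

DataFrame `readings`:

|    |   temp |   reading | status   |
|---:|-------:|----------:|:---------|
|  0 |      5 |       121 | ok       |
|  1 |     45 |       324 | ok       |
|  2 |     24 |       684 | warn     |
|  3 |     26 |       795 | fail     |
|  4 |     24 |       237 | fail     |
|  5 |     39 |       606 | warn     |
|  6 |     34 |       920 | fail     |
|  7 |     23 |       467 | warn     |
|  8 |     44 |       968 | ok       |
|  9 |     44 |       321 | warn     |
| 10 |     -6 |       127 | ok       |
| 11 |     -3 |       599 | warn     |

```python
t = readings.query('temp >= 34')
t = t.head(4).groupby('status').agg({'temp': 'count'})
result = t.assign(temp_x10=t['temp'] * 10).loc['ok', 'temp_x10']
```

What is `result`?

20

filter rows where temp >= 34:
   temp  reading status
1    45      324     ok
5    39      606   warn
6    34      920   fail
8    44      968     ok
9    44      321   warn
take first 4 rows:
   temp  reading status
1    45      324     ok
5    39      606   warn
6    34      920   fail
8    44      968     ok
group by status, count of temp:
        temp
status      
fail       1
ok         2
warn       1
add column temp_x10 = t['temp'] * 10:
        temp  temp_x10
status                
fail       1        10
ok         2        20
warn       1        10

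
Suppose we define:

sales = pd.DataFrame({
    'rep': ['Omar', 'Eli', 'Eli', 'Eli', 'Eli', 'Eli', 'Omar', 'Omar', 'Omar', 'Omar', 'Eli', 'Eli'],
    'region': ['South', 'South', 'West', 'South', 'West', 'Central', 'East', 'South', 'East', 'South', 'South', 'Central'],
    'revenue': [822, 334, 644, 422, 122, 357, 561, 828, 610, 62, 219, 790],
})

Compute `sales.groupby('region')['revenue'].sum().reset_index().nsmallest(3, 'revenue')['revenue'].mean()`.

1028.0

group by region, sum of revenue:
region
Central    1147
East       1171
South      2687
West        766
Name: revenue, dtype: int64
reset_index():
    region  revenue
0  Central     1147
1     East     1171
2    South     2687
3     West      766
take 3 rows with smallest revenue:
    region  revenue
3     West      766
0  Central     1147
1     East     1171
Taking the mean of column 'revenue' gives 1028.0.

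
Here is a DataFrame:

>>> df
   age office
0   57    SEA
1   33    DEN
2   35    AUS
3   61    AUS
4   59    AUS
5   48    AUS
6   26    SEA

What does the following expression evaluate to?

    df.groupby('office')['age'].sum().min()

33

group by office, sum of age:
office
AUS    203
DEN     33
SEA     83
Name: age, dtype: int64
Taking the min of the resulting series gives 33.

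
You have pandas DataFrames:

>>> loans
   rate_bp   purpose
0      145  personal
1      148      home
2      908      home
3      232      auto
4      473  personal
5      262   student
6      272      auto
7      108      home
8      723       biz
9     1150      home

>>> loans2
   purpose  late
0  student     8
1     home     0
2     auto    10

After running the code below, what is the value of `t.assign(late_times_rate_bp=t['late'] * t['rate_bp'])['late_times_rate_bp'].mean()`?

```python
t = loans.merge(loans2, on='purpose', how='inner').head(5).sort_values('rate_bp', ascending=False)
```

merge on 'purpose' (how='inner') → 7 rows:
   rate_bp  purpose  late
0      148     home     0
1      908     home     0
2      232     auto    10
3      262  student     8
4      272     auto    10
5      108     home     0
6     1150     home     0
take first 5 rows:
   rate_bp  purpose  late
0      148     home     0
1      908     home     0
2      232     auto    10
3      262  student     8
4      272     auto    10
sort by rate_bp descending:
   rate_bp  purpose  late
1      908     home     0
4      272     auto    10
3      262  student     8
2      232     auto    10
0      148     home     0
add column late_times_rate_bp = t['late'] * t['rate_bp']:
   rate_bp  purpose  late  late_times_rate_bp
1      908     home     0                   0
4      272     auto    10                2720
3      262  student     8                2096
2      232     auto    10                2320
0      148     home     0                   0
Then the mean of column 'late_times_rate_bp': 1427.2

1427.2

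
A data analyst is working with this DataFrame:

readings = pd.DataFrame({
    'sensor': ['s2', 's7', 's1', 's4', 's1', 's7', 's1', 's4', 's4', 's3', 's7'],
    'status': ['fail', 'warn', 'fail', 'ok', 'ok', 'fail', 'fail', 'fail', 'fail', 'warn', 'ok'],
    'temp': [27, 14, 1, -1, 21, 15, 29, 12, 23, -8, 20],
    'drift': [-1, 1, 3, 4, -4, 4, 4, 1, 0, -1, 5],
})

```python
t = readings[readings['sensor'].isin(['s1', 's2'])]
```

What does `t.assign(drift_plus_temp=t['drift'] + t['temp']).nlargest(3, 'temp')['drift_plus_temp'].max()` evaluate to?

33

filter rows where sensor in ['s1', 's2']:
  sensor status  temp  drift
0     s2   fail    27     -1
2     s1   fail     1      3
4     s1     ok    21     -4
6     s1   fail    29      4
add column drift_plus_temp = t['drift'] + t['temp']:
  sensor status  temp  drift  drift_plus_temp
0     s2   fail    27     -1               26
2     s1   fail     1      3                4
4     s1     ok    21     -4               17
6     s1   fail    29      4               33
take 3 rows with largest temp:
  sensor status  temp  drift  drift_plus_temp
6     s1   fail    29      4               33
0     s2   fail    27     -1               26
4     s1     ok    21     -4               17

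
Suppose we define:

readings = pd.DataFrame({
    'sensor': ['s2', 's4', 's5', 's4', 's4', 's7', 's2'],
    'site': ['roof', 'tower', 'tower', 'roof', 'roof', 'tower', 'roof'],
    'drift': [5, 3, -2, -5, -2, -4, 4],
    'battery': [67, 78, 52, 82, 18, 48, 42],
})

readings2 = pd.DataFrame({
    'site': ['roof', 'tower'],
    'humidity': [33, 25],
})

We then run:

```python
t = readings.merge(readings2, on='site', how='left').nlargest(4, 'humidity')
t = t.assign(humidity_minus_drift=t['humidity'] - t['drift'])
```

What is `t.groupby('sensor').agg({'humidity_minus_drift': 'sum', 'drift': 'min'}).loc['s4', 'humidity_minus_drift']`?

73

merge on 'site' (how='left') → 7 rows:
  sensor   site  drift  battery  humidity
0     s2   roof      5       67        33
1     s4  tower      3       78        25
2     s5  tower     -2       52        25
3     s4   roof     -5       82        33
4     s4   roof     -2       18        33
5     s7  tower     -4       48        25
6     s2   roof      4       42        33
take 4 rows with largest humidity:
  sensor  site  drift  battery  humidity
0     s2  roof      5       67        33
3     s4  roof     -5       82        33
4     s4  roof     -2       18        33
6     s2  roof      4       42        33
add column humidity_minus_drift = t['humidity'] - t['drift']:
  sensor  site  drift  battery  humidity  humidity_minus_drift
0     s2  roof      5       67        33                    28
3     s4  roof     -5       82        33                    38
4     s4  roof     -2       18        33                    35
6     s2  roof      4       42        33                    29
group by sensor: sum(humidity_minus_drift), min(drift):
        humidity_minus_drift  drift
sensor                             
s2                        57      4
s4                        73     -5
Taking the value at row 's4', column 'humidity_minus_drift' gives 73.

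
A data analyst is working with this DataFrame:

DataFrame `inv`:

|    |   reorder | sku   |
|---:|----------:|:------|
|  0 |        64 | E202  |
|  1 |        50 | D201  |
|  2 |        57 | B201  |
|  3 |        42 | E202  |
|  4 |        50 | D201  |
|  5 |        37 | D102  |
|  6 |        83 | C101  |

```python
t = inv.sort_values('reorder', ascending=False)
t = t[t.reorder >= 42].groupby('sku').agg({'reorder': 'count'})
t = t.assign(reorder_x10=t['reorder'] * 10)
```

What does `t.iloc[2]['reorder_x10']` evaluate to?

sort by reorder descending:
   reorder   sku
6       83  C101
0       64  E202
2       57  B201
1       50  D201
4       50  D201
3       42  E202
5       37  D102
filter rows where reorder >= 42:
   reorder   sku
6       83  C101
0       64  E202
2       57  B201
1       50  D201
4       50  D201
3       42  E202
group by sku, count of reorder:
      reorder
sku          
B201        1
C101        1
D201        2
E202        2
add column reorder_x10 = t['reorder'] * 10:
      reorder  reorder_x10
sku                       
B201        1           10
C101        1           10
D201        2           20
E202        2           20
So iloc[2]['reorder_x10'] = 20.

20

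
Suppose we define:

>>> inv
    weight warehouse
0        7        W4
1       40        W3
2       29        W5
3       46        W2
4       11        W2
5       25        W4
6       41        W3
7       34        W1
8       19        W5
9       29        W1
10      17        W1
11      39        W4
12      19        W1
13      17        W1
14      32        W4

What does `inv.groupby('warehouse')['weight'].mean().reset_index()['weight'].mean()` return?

group by warehouse, mean of weight:
warehouse
W1    23.20
W2    28.50
W3    40.50
W4    25.75
W5    24.00
Name: weight, dtype: float64
reset_index():
  warehouse  weight
0        W1   23.20
1        W2   28.50
2        W3   40.50
3        W4   25.75
4        W5   24.00
Finally, mean of column 'weight' = 28.39.

28.39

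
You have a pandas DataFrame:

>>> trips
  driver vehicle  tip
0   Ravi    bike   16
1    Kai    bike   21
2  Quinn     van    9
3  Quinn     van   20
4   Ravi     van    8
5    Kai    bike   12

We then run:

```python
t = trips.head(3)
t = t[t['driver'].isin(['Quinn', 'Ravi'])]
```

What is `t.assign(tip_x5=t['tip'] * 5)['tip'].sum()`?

25

take first 3 rows:
  driver vehicle  tip
0   Ravi    bike   16
1    Kai    bike   21
2  Quinn     van    9
filter rows where driver in ['Quinn', 'Ravi']:
  driver vehicle  tip
0   Ravi    bike   16
2  Quinn     van    9
add column tip_x5 = t['tip'] * 5:
  driver vehicle  tip  tip_x5
0   Ravi    bike   16      80
2  Quinn     van    9      45
Taking the sum of column 'tip' gives 25.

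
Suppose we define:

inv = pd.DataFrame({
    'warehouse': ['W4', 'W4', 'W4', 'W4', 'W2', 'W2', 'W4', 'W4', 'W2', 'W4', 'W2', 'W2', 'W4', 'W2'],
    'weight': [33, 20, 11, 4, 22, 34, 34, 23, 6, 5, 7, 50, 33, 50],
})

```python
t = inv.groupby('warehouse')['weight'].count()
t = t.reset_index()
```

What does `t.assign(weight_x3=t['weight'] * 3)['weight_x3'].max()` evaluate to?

group by warehouse, count of weight:
warehouse
W2    6
W4    8
Name: weight, dtype: int64
reset_index():
  warehouse  weight
0        W2       6
1        W4       8
add column weight_x3 = t['weight'] * 3:
  warehouse  weight  weight_x3
0        W2       6         18
1        W4       8         24
Finally, max of column 'weight_x3' = 24.

24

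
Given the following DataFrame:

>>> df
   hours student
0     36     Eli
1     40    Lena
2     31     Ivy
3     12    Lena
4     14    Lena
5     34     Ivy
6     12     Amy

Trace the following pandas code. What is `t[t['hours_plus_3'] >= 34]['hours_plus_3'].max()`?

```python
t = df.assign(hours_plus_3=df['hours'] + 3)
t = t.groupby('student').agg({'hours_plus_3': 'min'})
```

add column hours_plus_3 = df['hours'] + 3:
   hours student  hours_plus_3
0     36     Eli            39
1     40    Lena            43
2     31     Ivy            34
3     12    Lena            15
4     14    Lena            17
5     34     Ivy            37
6     12     Amy            15
group by student, min of hours_plus_3:
         hours_plus_3
student              
Amy                15
Eli                39
Ivy                34
Lena               15
filter rows where hours_plus_3 >= 34:
         hours_plus_3
student              
Eli                39
Ivy                34
max of column 'hours_plus_3' → 39

39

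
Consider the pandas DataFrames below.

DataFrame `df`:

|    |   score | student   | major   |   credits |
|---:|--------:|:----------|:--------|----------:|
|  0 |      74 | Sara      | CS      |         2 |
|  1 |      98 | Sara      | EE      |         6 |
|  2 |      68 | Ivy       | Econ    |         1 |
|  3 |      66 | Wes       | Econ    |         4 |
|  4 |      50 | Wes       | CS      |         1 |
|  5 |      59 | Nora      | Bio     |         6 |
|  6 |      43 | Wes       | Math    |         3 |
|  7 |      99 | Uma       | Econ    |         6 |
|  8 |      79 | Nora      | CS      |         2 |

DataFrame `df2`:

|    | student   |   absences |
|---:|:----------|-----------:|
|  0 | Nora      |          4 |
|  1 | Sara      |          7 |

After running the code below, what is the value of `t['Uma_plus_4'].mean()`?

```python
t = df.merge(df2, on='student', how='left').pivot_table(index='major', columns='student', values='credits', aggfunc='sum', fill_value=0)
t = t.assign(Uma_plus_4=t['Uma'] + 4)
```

5.2

merge on 'student' (how='left') → 9 rows:
   score student major  credits  absences
0     74    Sara    CS        2       7.0
1     98    Sara    EE        6       7.0
2     68     Ivy  Econ        1       NaN
3     66     Wes  Econ        4       NaN
4     50     Wes    CS        1       NaN
5     59    Nora   Bio        6       4.0
6     43     Wes  Math        3       NaN
7     99     Uma  Econ        6       NaN
8     79    Nora    CS        2       4.0
pivot: rows=major, cols=student, sum(credits):
student  Ivy  Nora  Sara  Uma  Wes
major                             
Bio        0     6     0    0    0
CS         0     2     2    0    1
EE         0     0     6    0    0
Econ       1     0     0    6    4
Math       0     0     0    0    3
add column Uma_plus_4 = t['Uma'] + 4:
student  Ivy  Nora  Sara  Uma  Wes  Uma_plus_4
major                                         
Bio        0     6     0    0    0           4
CS         0     2     2    0    1           4
EE         0     0     6    0    0           4
Econ       1     0     0    6    4          10
Math       0     0     0    0    3           4
So mean() = 5.2.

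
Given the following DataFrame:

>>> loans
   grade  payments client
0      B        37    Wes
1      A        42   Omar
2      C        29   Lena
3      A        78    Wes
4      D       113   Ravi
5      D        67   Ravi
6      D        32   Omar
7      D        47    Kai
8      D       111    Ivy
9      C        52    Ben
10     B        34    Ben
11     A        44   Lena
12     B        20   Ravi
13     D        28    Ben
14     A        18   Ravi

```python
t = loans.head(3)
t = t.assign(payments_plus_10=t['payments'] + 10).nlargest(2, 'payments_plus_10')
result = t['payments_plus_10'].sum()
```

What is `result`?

take first 3 rows:
  grade  payments client
0     B        37    Wes
1     A        42   Omar
2     C        29   Lena
add column payments_plus_10 = t['payments'] + 10:
  grade  payments client  payments_plus_10
0     B        37    Wes                47
1     A        42   Omar                52
2     C        29   Lena                39
take 2 rows with largest payments_plus_10:
  grade  payments client  payments_plus_10
1     A        42   Omar                52
0     B        37    Wes                47
Reading off the sum of column 'payments_plus_10', we get 99.

99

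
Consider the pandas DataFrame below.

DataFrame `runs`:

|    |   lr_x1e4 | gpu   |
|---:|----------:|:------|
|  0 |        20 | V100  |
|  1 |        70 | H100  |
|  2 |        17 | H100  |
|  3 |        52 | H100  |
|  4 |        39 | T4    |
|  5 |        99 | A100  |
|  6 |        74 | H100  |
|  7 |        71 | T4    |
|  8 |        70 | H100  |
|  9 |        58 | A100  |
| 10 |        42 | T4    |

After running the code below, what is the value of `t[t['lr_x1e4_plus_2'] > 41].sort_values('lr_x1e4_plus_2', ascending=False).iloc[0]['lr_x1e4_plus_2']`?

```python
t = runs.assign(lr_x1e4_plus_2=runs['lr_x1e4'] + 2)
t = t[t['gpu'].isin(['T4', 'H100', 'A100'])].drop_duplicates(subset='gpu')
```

add column lr_x1e4_plus_2 = runs['lr_x1e4'] + 2:
    lr_x1e4   gpu  lr_x1e4_plus_2
0        20  V100              22
1        70  H100              72
2        17  H100              19
3        52  H100              54
4        39    T4              41
5        99  A100             101
6        74  H100              76
7        71    T4              73
8        70  H100              72
9        58  A100              60
10       42    T4              44
filter rows where gpu in ['T4', 'H100', 'A100']:
    lr_x1e4   gpu  lr_x1e4_plus_2
1        70  H100              72
2        17  H100              19
3        52  H100              54
4        39    T4              41
5        99  A100             101
6        74  H100              76
7        71    T4              73
8        70  H100              72
9        58  A100              60
10       42    T4              44
drop duplicate gpu (keep=first):
   lr_x1e4   gpu  lr_x1e4_plus_2
1       70  H100              72
4       39    T4              41
5       99  A100             101
filter rows where lr_x1e4_plus_2 > 41:
   lr_x1e4   gpu  lr_x1e4_plus_2
1       70  H100              72
5       99  A100             101
sort by lr_x1e4_plus_2 descending:
   lr_x1e4   gpu  lr_x1e4_plus_2
5       99  A100             101
1       70  H100              72
Reading off the value at position 0, column 'lr_x1e4_plus_2', we get 101.

101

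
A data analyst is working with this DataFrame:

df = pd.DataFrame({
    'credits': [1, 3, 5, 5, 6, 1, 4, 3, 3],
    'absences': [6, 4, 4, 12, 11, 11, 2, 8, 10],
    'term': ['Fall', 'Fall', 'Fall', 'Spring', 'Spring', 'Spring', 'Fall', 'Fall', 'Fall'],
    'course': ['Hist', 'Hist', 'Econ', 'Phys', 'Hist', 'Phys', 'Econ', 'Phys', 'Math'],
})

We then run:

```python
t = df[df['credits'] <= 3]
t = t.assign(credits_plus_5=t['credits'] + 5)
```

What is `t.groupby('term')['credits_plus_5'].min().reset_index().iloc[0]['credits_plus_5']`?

filter rows where credits <= 3:
   credits  absences    term course
0        1         6    Fall   Hist
1        3         4    Fall   Hist
5        1        11  Spring   Phys
7        3         8    Fall   Phys
8        3        10    Fall   Math
add column credits_plus_5 = t['credits'] + 5:
   credits  absences    term course  credits_plus_5
0        1         6    Fall   Hist               6
1        3         4    Fall   Hist               8
5        1        11  Spring   Phys               6
7        3         8    Fall   Phys               8
8        3        10    Fall   Math               8
group by term, min of credits_plus_5:
term
Fall      6
Spring    6
Name: credits_plus_5, dtype: int64
reset_index():
     term  credits_plus_5
0    Fall               6
1  Spring               6
Reading off the value at position 0, column 'credits_plus_5', we get 6.

6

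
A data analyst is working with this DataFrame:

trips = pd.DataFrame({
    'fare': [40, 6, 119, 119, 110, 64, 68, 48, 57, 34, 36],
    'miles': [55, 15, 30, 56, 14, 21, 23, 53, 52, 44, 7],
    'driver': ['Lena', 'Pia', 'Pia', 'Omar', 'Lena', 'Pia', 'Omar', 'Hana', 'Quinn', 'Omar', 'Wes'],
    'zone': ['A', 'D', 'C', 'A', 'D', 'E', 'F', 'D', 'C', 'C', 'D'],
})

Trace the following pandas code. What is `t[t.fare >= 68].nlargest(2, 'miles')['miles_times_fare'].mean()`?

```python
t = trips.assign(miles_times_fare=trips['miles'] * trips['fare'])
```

5117.0

add column miles_times_fare = trips['miles'] * trips['fare']:
    fare  miles driver zone  miles_times_fare
0     40     55   Lena    A              2200
1      6     15    Pia    D                90
2    119     30    Pia    C              3570
3    119     56   Omar    A              6664
4    110     14   Lena    D              1540
5     64     21    Pia    E              1344
6     68     23   Omar    F              1564
7     48     53   Hana    D              2544
8     57     52  Quinn    C              2964
9     34     44   Omar    C              1496
10    36      7    Wes    D               252
filter rows where fare >= 68:
   fare  miles driver zone  miles_times_fare
2   119     30    Pia    C              3570
3   119     56   Omar    A              6664
4   110     14   Lena    D              1540
6    68     23   Omar    F              1564
take 2 rows with largest miles:
   fare  miles driver zone  miles_times_fare
3   119     56   Omar    A              6664
2   119     30    Pia    C              3570
So mean() = 5117.0.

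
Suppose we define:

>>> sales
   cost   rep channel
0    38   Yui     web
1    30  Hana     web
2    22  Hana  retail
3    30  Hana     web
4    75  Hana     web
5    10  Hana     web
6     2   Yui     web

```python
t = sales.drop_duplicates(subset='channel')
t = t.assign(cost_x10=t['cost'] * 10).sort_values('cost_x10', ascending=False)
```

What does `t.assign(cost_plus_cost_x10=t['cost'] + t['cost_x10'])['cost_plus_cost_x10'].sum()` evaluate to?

660

drop duplicate channel (keep=first):
   cost   rep channel
0    38   Yui     web
2    22  Hana  retail
add column cost_x10 = t['cost'] * 10:
   cost   rep channel  cost_x10
0    38   Yui     web       380
2    22  Hana  retail       220
sort by cost_x10 descending:
   cost   rep channel  cost_x10
0    38   Yui     web       380
2    22  Hana  retail       220
add column cost_plus_cost_x10 = t['cost'] + t['cost_x10']:
   cost   rep channel  cost_x10  cost_plus_cost_x10
0    38   Yui     web       380                 418
2    22  Hana  retail       220                 242
Finally, sum of column 'cost_plus_cost_x10' = 660.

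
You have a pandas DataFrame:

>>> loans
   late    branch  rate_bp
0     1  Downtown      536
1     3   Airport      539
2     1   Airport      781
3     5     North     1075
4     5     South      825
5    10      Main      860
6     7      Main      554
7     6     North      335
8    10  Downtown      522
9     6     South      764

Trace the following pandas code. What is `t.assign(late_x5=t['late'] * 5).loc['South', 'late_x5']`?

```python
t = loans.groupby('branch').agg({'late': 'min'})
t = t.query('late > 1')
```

group by branch, min of late:
          late
branch        
Airport      1
Downtown     1
Main         7
North        5
South        5
filter rows where late > 1:
        late
branch      
Main       7
North      5
South      5
add column late_x5 = t['late'] * 5:
        late  late_x5
branch               
Main       7       35
North      5       25
South      5       25

25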